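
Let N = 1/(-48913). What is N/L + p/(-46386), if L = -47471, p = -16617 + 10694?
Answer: 13752904109615/107705927380878 ≈ 0.12769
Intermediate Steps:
p = -5923
N = -1/48913 ≈ -2.0444e-5
N/L + p/(-46386) = -1/48913/(-47471) - 5923/(-46386) = -1/48913*(-1/47471) - 5923*(-1/46386) = 1/2321949023 + 5923/46386 = 13752904109615/107705927380878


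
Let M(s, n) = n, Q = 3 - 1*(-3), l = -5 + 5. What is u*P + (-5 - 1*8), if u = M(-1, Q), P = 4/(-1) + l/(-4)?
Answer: -37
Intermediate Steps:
l = 0
Q = 6 (Q = 3 + 3 = 6)
P = -4 (P = 4/(-1) + 0/(-4) = 4*(-1) + 0*(-¼) = -4 + 0 = -4)
u = 6
u*P + (-5 - 1*8) = 6*(-4) + (-5 - 1*8) = -24 + (-5 - 8) = -24 - 13 = -37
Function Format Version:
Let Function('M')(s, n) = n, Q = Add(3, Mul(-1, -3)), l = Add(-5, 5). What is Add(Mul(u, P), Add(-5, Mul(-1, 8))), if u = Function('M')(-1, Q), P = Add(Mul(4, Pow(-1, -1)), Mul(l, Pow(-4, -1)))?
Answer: -37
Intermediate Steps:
l = 0
Q = 6 (Q = Add(3, 3) = 6)
P = -4 (P = Add(Mul(4, Pow(-1, -1)), Mul(0, Pow(-4, -1))) = Add(Mul(4, -1), Mul(0, Rational(-1, 4))) = Add(-4, 0) = -4)
u = 6
Add(Mul(u, P), Add(-5, Mul(-1, 8))) = Add(Mul(6, -4), Add(-5, Mul(-1, 8))) = Add(-24, Add(-5, -8)) = Add(-24, -13) = -37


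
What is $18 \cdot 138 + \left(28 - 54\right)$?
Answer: $2458$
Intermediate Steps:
$18 \cdot 138 + \left(28 - 54\right) = 2484 - 26 = 2458$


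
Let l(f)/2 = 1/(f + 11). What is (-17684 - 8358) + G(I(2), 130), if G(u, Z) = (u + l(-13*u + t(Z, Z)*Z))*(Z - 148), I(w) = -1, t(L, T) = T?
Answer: -110107553/4231 ≈ -26024.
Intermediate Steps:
l(f) = 2/(11 + f) (l(f) = 2/(f + 11) = 2/(11 + f))
G(u, Z) = (-148 + Z)*(u + 2/(11 + Z² - 13*u)) (G(u, Z) = (u + 2/(11 + (-13*u + Z*Z)))*(Z - 148) = (u + 2/(11 + (-13*u + Z²)))*(-148 + Z) = (u + 2/(11 + (Z² - 13*u)))*(-148 + Z) = (u + 2/(11 + Z² - 13*u))*(-148 + Z) = (-148 + Z)*(u + 2/(11 + Z² - 13*u)))
(-17684 - 8358) + G(I(2), 130) = (-17684 - 8358) + (-296 + 2*130 - (-148 + 130)*(11 + 130² - 13*(-1)))/(11 + 130² - 13*(-1)) = -26042 + (-296 + 260 - 1*(-18)*(11 + 16900 + 13))/(11 + 16900 + 13) = -26042 + (-296 + 260 - 1*(-18)*16924)/16924 = -26042 + (-296 + 260 + 304632)/16924 = -26042 + (1/16924)*304596 = -26042 + 76149/4231 = -110107553/4231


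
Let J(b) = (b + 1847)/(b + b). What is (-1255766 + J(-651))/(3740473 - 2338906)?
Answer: -817504264/912420117 ≈ -0.89597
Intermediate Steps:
J(b) = (1847 + b)/(2*b) (J(b) = (1847 + b)/((2*b)) = (1847 + b)*(1/(2*b)) = (1847 + b)/(2*b))
(-1255766 + J(-651))/(3740473 - 2338906) = (-1255766 + (½)*(1847 - 651)/(-651))/(3740473 - 2338906) = (-1255766 + (½)*(-1/651)*1196)/1401567 = (-1255766 - 598/651)*(1/1401567) = -817504264/651*1/1401567 = -817504264/912420117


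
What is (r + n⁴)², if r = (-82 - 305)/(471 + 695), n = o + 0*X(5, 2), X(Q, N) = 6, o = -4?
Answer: 88868975881/1359556 ≈ 65366.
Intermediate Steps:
n = -4 (n = -4 + 0*6 = -4 + 0 = -4)
r = -387/1166 ≈ -0.33190
(r + n⁴)² = (-387/1166 + (-4)⁴)² = (-387/1166 + 256)² = (298109/1166)² = 88868975881/1359556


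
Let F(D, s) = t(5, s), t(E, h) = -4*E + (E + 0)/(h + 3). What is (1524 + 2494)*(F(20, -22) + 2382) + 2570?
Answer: 180348544/19 ≈ 9.4920e+6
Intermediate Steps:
t(E, h) = -4*E + E/(3 + h)
F(D, s) = -5*(11 + 4*s)/(3 + s) (F(D, s) = -1*5*(11 + 4*s)/(3 + s) = -5*(11 + 4*s)/(3 + s))
(1524 + 2494)*(F(20, -22) + 2382) + 2570 = (1524 + 2494)*(5*(-11 - 4*(-22))/(3 - 22) + 2382) + 2570 = 4018*(5*(-11 + 88)/(-19) + 2382) + 2570 = 4018*(5*(-1/19)*77 + 2382) + 2570 = 4018*(-385/19 + 2382) + 2570 = 4018*(44873/19) + 2570 = 180299714/19 + 2570 = 180348544/19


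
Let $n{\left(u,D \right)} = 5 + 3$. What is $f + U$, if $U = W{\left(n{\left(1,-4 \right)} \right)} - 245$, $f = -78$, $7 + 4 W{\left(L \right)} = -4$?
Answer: $- \frac{1303}{4} \approx -325.75$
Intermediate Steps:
$n{\left(u,D \right)} = 8$
$W{\left(L \right)} = - \frac{11}{4}$ ($W{\left(L \right)} = - \frac{7}{4} + \frac{1}{4} \left(-4\right) = - \frac{7}{4} - 1 = - \frac{11}{4}$)
$U = - \frac{991}{4}$ ($U = - \frac{11}{4} - 245 = - \frac{991}{4} \approx -247.75$)
$f + U = -78 - \frac{991}{4} = - \frac{1303}{4}$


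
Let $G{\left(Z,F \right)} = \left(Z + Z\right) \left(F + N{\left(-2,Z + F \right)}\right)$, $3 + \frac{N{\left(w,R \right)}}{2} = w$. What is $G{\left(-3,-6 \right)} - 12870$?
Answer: $-12774$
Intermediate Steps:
$N{\left(w,R \right)} = -6 + 2 w$
$G{\left(Z,F \right)} = 2 Z \left(-10 + F\right)$ ($G{\left(Z,F \right)} = \left(Z + Z\right) \left(F + \left(-6 + 2 \left(-2\right)\right)\right) = 2 Z \left(F - 10\right) = 2 Z \left(-10 + F\right)$)
$G{\left(-3,-6 \right)} - 12870 = 2 \left(-3\right) \left(-10 - 6\right) - 12870 = 2 \left(-3\right) \left(-16\right) - 12870 = 96 - 12870 = -12774$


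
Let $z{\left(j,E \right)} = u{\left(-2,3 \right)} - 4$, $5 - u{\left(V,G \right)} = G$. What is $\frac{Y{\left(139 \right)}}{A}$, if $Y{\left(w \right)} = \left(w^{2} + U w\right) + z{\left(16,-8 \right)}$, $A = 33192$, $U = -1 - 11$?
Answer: $\frac{17651}{33192} \approx 0.53179$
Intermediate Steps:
$U = -12$ ($U = -1 - 11 = -12$)
$u{\left(V,G \right)} = 5 - G$
$z{\left(j,E \right)} = -2$ ($z{\left(j,E \right)} = \left(5 - 3\right) - 4 = 2 - 4 = -2$)
$Y{\left(w \right)} = -2 + w^{2} - 12 w$ ($Y{\left(w \right)} = \left(w^{2} - 12 w\right) - 2 = -2 + w^{2} - 12 w$)
$\frac{Y{\left(139 \right)}}{A} = \frac{-2 + 139^{2} - 1668}{33192} = \left(-2 + 19321 - 1668\right) \frac{1}{33192} = 17651 \cdot \frac{1}{33192} = \frac{17651}{33192}$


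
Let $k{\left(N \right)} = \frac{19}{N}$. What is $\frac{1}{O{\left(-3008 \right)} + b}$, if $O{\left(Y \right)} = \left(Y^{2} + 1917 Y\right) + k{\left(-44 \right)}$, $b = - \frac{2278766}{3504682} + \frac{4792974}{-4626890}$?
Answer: $\frac{178373559088780}{585373125540415299597} \approx 3.0472 \cdot 10^{-7}$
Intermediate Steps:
$b = - \frac{6835362330502}{4053944524745}$ ($b = \left(-2278766\right) \frac{1}{3504682} + 4792974 \left(- \frac{1}{4626890}\right) = - \frac{1139383}{1752341} - \frac{2396487}{2313445} = - \frac{6835362330502}{4053944524745} \approx -1.6861$)
$O{\left(Y \right)} = - \frac{19}{44} + Y^{2} + 1917 Y$ ($O{\left(Y \right)} = \left(Y^{2} + 1917 Y\right) + \frac{19}{-44} = \left(Y^{2} + 1917 Y\right) + 19 \left(- \frac{1}{44}\right) = \left(Y^{2} + 1917 Y\right) - \frac{19}{44} = - \frac{19}{44} + Y^{2} + 1917 Y$)
$\frac{1}{O{\left(-3008 \right)} + b} = \frac{1}{\left(- \frac{19}{44} + \left(-3008\right)^{2} + 1917 \left(-3008\right)\right) - \frac{6835362330502}{4053944524745}} = \frac{1}{\left(- \frac{19}{44} + 9048064 - 5766336\right) - \frac{6835362330502}{4053944524745}} = \frac{1}{\frac{144396013}{44} - \frac{6835362330502}{4053944524745}} = \frac{1}{\frac{585373125540415299597}{178373559088780}} = \frac{178373559088780}{585373125540415299597}$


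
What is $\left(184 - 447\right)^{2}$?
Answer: $69169$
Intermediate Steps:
$\left(184 - 447\right)^{2} = \left(-263\right)^{2} = 69169$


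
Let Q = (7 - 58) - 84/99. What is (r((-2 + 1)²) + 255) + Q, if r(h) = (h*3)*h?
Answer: 6803/33 ≈ 206.15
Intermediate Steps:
Q = -1711/33 (Q = -51 - 84*1/99 = -51 - 28/33 = -1711/33 ≈ -51.849)
r(h) = 3*h² (r(h) = (3*h)*h = 3*h²)
(r((-2 + 1)²) + 255) + Q = (3*((-2 + 1)²)² + 255) - 1711/33 = (3*((-1)²)² + 255) - 1711/33 = (3*1² + 255) - 1711/33 = (3*1 + 255) - 1711/33 = (3 + 255) - 1711/33 = 258 - 1711/33 = 6803/33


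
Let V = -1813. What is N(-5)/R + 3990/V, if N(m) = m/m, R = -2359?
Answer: -192127/87283 ≈ -2.2012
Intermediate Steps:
N(m) = 1
N(-5)/R + 3990/V = 1/(-2359) + 3990/(-1813) = 1*(-1/2359) + 3990*(-1/1813) = -1/2359 - 570/259 = -192127/87283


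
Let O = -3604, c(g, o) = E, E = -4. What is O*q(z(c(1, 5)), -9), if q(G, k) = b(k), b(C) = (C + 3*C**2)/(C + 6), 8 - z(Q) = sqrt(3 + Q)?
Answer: 281112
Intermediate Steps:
c(g, o) = -4
z(Q) = 8 - sqrt(3 + Q)
b(C) = (C + 3*C**2)/(6 + C)
q(G, k) = k*(1 + 3*k)/(6 + k)
O*q(z(c(1, 5)), -9) = -(-32436)*(1 + 3*(-9))/(6 - 9) = -(-32436)*(1 - 27)/(-3) = -(-32436)*(-1)*(-26)/3 = -3604*(-78) = 281112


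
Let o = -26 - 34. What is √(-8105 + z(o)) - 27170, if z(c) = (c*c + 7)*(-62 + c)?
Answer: -27170 + I*√448159 ≈ -27170.0 + 669.45*I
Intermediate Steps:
o = -60
z(c) = (-62 + c)*(7 + c²) (z(c) = (c² + 7)*(-62 + c) = (7 + c²)*(-62 + c) = (-62 + c)*(7 + c²))
√(-8105 + z(o)) - 27170 = √(-8105 + (-434 + (-60)³ - 62*(-60)² + 7*(-60))) - 27170 = √(-8105 + (-434 - 216000 - 62*3600 - 420)) - 27170 = √(-8105 + (-434 - 216000 - 223200 - 420)) - 27170 = √(-8105 - 440054) - 27170 = √(-448159) - 27170 = I*√448159 - 27170 = -27170 + I*√448159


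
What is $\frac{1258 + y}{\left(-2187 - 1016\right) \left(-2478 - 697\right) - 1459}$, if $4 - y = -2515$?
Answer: $\frac{3777}{10168066} \approx 0.00037146$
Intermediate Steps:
$y = 2519$ ($y = 4 - -2515 = 4 + 2515 = 2519$)
$\frac{1258 + y}{\left(-2187 - 1016\right) \left(-2478 - 697\right) - 1459} = \frac{1258 + 2519}{\left(-2187 - 1016\right) \left(-2478 - 697\right) - 1459} = \frac{3777}{\left(-2187 - 1016\right) \left(-3175\right) - 1459} = \frac{3777}{\left(-3203\right) \left(-3175\right) - 1459} = \frac{3777}{10169525 - 1459} = \frac{3777}{10168066}$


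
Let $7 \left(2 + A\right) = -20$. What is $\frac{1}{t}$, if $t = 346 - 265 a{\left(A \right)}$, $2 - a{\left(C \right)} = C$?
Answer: $- \frac{7}{10298} \approx -0.00067974$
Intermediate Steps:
$A = - \frac{34}{7}$ ($A = -2 + \frac{1}{7} \left(-20\right) = -2 - \frac{20}{7} = - \frac{34}{7} \approx -4.8571$)
$a{\left(C \right)} = 2 - C$
$t = - \frac{10298}{7}$ ($t = 346 - 265 \left(2 - - \frac{34}{7}\right) = 346 - 265 \left(2 + \frac{34}{7}\right) = 346 - \frac{12720}{7} = - \frac{10298}{7} \approx -1471.1$)
$\frac{1}{t} = \frac{1}{- \frac{10298}{7}} = - \frac{7}{10298}$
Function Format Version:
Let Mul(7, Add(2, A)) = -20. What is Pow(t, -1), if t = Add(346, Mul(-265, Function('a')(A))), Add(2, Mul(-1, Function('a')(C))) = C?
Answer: Rational(-7, 10298) ≈ -0.00067974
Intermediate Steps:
A = Rational(-34, 7) (A = Add(-2, Mul(Rational(1, 7), -20)) = Add(-2, Rational(-20, 7)) = Rational(-34, 7) ≈ -4.8571)
Function('a')(C) = Add(2, Mul(-1, C))
t = Rational(-10298, 7) (t = Add(346, Mul(-265, Add(2, Mul(-1, Rational(-34, 7))))) = Add(346, Mul(-265, Add(2, Rational(34, 7)))) = Add(346, Mul(-265, Rational(48, 7))) = Add(346, Rational(-12720, 7)) = Rational(-10298, 7) ≈ -1471.1)
Pow(t, -1) = Pow(Rational(-10298, 7), -1) = Rational(-7, 10298)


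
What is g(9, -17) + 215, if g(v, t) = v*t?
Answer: 62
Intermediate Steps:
g(v, t) = t*v
g(9, -17) + 215 = -17*9 + 215 = -153 + 215 = 62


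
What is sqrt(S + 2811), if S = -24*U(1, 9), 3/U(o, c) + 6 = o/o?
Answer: sqrt(70635)/5 ≈ 53.154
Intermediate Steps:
U(o, c) = -3/5 (U(o, c) = 3/(-6 + o/o) = 3/(-6 + 1) = 3/(-5) = 3*(-1/5) = -3/5)
S = 72/5 (S = -24*(-3/5) = 72/5 ≈ 14.400)
sqrt(S + 2811) = sqrt(72/5 + 2811) = sqrt(14127/5) = sqrt(70635)/5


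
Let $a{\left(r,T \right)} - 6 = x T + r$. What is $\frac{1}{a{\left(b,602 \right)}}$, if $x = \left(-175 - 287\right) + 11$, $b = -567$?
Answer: $- \frac{1}{272063} \approx -3.6756 \cdot 10^{-6}$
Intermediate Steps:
$x = -451$ ($x = -462 + 11 = -451$)
$a{\left(r,T \right)} = 6 + r - 451 T$ ($a{\left(r,T \right)} = 6 - \left(- r + 451 T\right) = 6 + r - 451 T$)
$\frac{1}{a{\left(b,602 \right)}} = \frac{1}{6 - 567 - 271502} = \frac{1}{-272063} = - \frac{1}{272063}$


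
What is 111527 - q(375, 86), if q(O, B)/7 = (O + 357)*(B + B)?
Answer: -769801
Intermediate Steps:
q(O, B) = 14*B*(357 + O) (q(O, B) = 7*((O + 357)*(B + B)) = 7*((357 + O)*(2*B)) = 7*(2*B*(357 + O)) = 14*B*(357 + O))
111527 - q(375, 86) = 111527 - 14*86*(357 + 375) = 111527 - 14*86*732 = 111527 - 1*881328 = 111527 - 881328 = -769801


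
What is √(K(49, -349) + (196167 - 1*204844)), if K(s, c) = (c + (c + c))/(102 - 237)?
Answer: 2*I*√487645/15 ≈ 93.109*I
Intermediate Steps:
K(s, c) = -c/45 (K(s, c) = (c + 2*c)/(-135) = (3*c)*(-1/135) = -c/45)
√(K(49, -349) + (196167 - 1*204844)) = √(-1/45*(-349) + (196167 - 1*204844)) = √(349/45 + (196167 - 204844)) = √(349/45 - 8677) = √(-390116/45) = 2*I*√487645/15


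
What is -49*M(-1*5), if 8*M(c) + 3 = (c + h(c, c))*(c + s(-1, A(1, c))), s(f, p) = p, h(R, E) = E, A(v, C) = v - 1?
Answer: -2303/8 ≈ -287.88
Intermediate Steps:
A(v, C) = -1 + v
M(c) = -3/8 + c²/4 (M(c) = -3/8 + ((c + c)*(c + (-1 + 1)))/8 = -3/8 + ((2*c)*(c + 0))/8 = -3/8 + ((2*c)*c)/8 = -3/8 + (2*c²)/8 = -3/8 + c²/4)
-49*M(-1*5) = -49*(-3/8 + (-1*5)²/4) = -49*(-3/8 + (¼)*(-5)²) = -49*(-3/8 + (¼)*25) = -49*(-3/8 + 25/4) = -49*47/8 = -2303/8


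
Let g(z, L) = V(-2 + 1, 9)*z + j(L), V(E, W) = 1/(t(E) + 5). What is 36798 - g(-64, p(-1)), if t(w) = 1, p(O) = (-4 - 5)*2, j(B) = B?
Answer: 110480/3 ≈ 36827.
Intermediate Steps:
p(O) = -18 (p(O) = -9*2 = -18)
V(E, W) = ⅙ (V(E, W) = 1/(1 + 5) = 1/6 = ⅙)
g(z, L) = L + z/6 (g(z, L) = z/6 + L = L + z/6)
36798 - g(-64, p(-1)) = 36798 - (-18 + (⅙)*(-64)) = 36798 - (-18 - 32/3) = 36798 - 1*(-86/3) = 36798 + 86/3 = 110480/3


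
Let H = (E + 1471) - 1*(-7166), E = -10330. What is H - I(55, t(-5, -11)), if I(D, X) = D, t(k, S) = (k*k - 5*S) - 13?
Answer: -1748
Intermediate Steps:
t(k, S) = -13 + k² - 5*S (t(k, S) = (k² - 5*S) - 13 = -13 + k² - 5*S)
H = -1693 (H = (-10330 + 1471) - 1*(-7166) = -8859 + 7166 = -1693)
H - I(55, t(-5, -11)) = -1693 - 1*55 = -1693 - 55 = -1748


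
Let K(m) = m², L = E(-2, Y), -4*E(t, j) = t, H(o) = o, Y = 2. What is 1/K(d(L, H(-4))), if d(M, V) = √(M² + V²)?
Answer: 4/65 ≈ 0.061538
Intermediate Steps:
E(t, j) = -t/4
L = ½ (L = -¼*(-2) = ½ ≈ 0.50000)
1/K(d(L, H(-4))) = 1/((√((½)² + (-4)²))²) = 1/((√(¼ + 16))²) = 1/((√(65/4))²) = 1/((√65/2)²) = 1/(65/4) = 4/65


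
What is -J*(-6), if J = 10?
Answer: 60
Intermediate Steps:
-J*(-6) = -10*(-6) = -1*(-60) = 60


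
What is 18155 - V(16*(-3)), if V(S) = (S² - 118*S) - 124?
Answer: 10311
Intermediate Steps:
V(S) = -124 + S² - 118*S
18155 - V(16*(-3)) = 18155 - (-124 + (16*(-3))² - 1888*(-3)) = 18155 - (-124 + (-48)² - 118*(-48)) = 18155 - (-124 + 2304 + 5664) = 18155 - 1*7844 = 18155 - 7844 = 10311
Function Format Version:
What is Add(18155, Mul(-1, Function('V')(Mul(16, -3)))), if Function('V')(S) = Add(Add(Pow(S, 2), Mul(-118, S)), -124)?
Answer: 10311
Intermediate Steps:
Function('V')(S) = Add(-124, Pow(S, 2), Mul(-118, S))
Add(18155, Mul(-1, Function('V')(Mul(16, -3)))) = Add(18155, Mul(-1, Add(-124, Pow(Mul(16, -3), 2), Mul(-118, Mul(16, -3))))) = Add(18155, Mul(-1, Add(-124, Pow(-48, 2), Mul(-118, -48)))) = Add(18155, Mul(-1, Add(-124, 2304, 5664))) = Add(18155, Mul(-1, 7844)) = Add(18155, -7844) = 10311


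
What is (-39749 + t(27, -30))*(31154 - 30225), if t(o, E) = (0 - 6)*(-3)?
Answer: -36910099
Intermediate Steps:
t(o, E) = 18 (t(o, E) = -6*(-3) = 18)
(-39749 + t(27, -30))*(31154 - 30225) = (-39749 + 18)*(31154 - 30225) = -39731*929 = -36910099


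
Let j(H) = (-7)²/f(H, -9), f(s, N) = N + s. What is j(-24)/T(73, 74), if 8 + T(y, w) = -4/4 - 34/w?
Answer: 259/1650 ≈ 0.15697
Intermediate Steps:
j(H) = 49/(-9 + H) (j(H) = (-7)²/(-9 + H) = 49/(-9 + H))
T(y, w) = -9 - 34/w (T(y, w) = -8 + (-4/4 - 34/w) = -8 + (-4*¼ - 34/w) = -8 + (-1 - 34/w) = -9 - 34/w)
j(-24)/T(73, 74) = (49/(-9 - 24))/(-9 - 34/74) = (49/(-33))/(-9 - 34*1/74) = (49*(-1/33))/(-9 - 17/37) = -49/(33*(-350/37)) = -49/33*(-37/350) = 259/1650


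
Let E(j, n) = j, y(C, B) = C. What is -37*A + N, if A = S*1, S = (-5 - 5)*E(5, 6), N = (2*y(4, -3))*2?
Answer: 1866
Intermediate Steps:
N = 16 (N = (2*4)*2 = 8*2 = 16)
S = -50 (S = (-5 - 5)*5 = -10*5 = -50)
A = -50 (A = -50*1 = -50)
-37*A + N = -37*(-50) + 16 = 1850 + 16 = 1866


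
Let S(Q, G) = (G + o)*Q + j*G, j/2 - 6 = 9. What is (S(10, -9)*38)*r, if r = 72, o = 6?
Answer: -820800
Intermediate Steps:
j = 30 (j = 12 + 2*9 = 12 + 18 = 30)
S(Q, G) = 30*G + Q*(6 + G) (S(Q, G) = (G + 6)*Q + 30*G = (6 + G)*Q + 30*G = Q*(6 + G) + 30*G = 30*G + Q*(6 + G))
(S(10, -9)*38)*r = ((6*10 + 30*(-9) - 9*10)*38)*72 = ((60 - 270 - 90)*38)*72 = -300*38*72 = -11400*72 = -820800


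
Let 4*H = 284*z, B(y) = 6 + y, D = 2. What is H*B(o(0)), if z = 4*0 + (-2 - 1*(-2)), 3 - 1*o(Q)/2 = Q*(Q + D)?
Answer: 0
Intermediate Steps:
o(Q) = 6 - 2*Q*(2 + Q) (o(Q) = 6 - 2*Q*(Q + 2) = 6 - 2*Q*(2 + Q))
z = 0 (z = 0 + (-2 + 2) = 0 + 0 = 0)
H = 0 (H = (284*0)/4 = (¼)*0 = 0)
H*B(o(0)) = 0*(6 + (6 - 4*0 - 2*0²)) = 0*(6 + (6 + 0 - 2*0)) = 0*(6 + (6 + 0 + 0)) = 0*(6 + 6) = 0*12 = 0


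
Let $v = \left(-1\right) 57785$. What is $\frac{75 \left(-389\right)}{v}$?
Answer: $\frac{5835}{11557} \approx 0.50489$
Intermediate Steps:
$v = -57785$
$\frac{75 \left(-389\right)}{v} = \frac{75 \left(-389\right)}{-57785} = \left(-29175\right) \left(- \frac{1}{57785}\right) = \frac{5835}{11557}$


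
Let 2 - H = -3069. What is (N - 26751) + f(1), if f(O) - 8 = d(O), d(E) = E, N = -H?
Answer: -29813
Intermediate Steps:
H = 3071 (H = 2 - 1*(-3069) = 2 + 3069 = 3071)
N = -3071 (N = -1*3071 = -3071)
f(O) = 8 + O
(N - 26751) + f(1) = (-3071 - 26751) + (8 + 1) = -29822 + 9 = -29813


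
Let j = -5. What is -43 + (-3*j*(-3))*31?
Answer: -1438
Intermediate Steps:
-43 + (-3*j*(-3))*31 = -43 + (-3*(-5)*(-3))*31 = -43 + (15*(-3))*31 = -43 - 45*31 = -43 - 1395 = -1438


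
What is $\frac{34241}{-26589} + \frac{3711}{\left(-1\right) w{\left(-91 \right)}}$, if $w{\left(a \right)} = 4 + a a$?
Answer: $- \frac{382358464}{220289865} \approx -1.7357$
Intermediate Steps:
$w{\left(a \right)} = 4 + a^{2}$
$\frac{34241}{-26589} + \frac{3711}{\left(-1\right) w{\left(-91 \right)}} = \frac{34241}{-26589} + \frac{3711}{\left(-1\right) \left(4 + \left(-91\right)^{2}\right)} = 34241 \left(- \frac{1}{26589}\right) + \frac{3711}{\left(-1\right) \left(4 + 8281\right)} = - \frac{34241}{26589} + \frac{3711}{\left(-1\right) 8285} = - \frac{34241}{26589} + \frac{3711}{-8285} = - \frac{34241}{26589} + 3711 \left(- \frac{1}{8285}\right) = - \frac{34241}{26589} - \frac{3711}{8285} = - \frac{382358464}{220289865}$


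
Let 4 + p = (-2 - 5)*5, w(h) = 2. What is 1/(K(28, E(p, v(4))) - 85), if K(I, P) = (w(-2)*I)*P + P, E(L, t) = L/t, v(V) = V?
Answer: -4/2563 ≈ -0.0015607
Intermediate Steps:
p = -39 (p = -4 + (-2 - 5)*5 = -4 - 7*5 = -4 - 35 = -39)
K(I, P) = P + 2*I*P (K(I, P) = (2*I)*P + P = 2*I*P + P = P + 2*I*P)
1/(K(28, E(p, v(4))) - 85) = 1/((-39/4)*(1 + 2*28) - 85) = 1/((-39*¼)*(1 + 56) - 85) = 1/(-39/4*57 - 85) = 1/(-2223/4 - 85) = 1/(-2563/4) = -4/2563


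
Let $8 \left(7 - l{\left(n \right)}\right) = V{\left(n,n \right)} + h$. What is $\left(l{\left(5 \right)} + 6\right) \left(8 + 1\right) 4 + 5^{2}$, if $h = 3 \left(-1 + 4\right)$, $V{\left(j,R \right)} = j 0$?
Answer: $\frac{905}{2} \approx 452.5$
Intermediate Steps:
$V{\left(j,R \right)} = 0$
$h = 9$ ($h = 3 \cdot 3 = 9$)
$l{\left(n \right)} = \frac{47}{8}$ ($l{\left(n \right)} = 7 - \frac{0 + 9}{8} = 7 - \frac{9}{8} = \frac{47}{8}$)
$\left(l{\left(5 \right)} + 6\right) \left(8 + 1\right) 4 + 5^{2} = \left(\frac{47}{8} + 6\right) \left(8 + 1\right) 4 + 5^{2} = \frac{95}{8} \cdot 9 \cdot 4 + 25 = \frac{855}{8} \cdot 4 + 25 = \frac{855}{2} + 25 = \frac{905}{2}$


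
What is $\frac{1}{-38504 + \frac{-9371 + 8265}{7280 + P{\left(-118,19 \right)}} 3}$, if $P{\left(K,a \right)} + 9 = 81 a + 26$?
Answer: $- \frac{4418}{170112331} \approx -2.5971 \cdot 10^{-5}$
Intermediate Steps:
$P{\left(K,a \right)} = 17 + 81 a$ ($P{\left(K,a \right)} = -9 + \left(81 a + 26\right) = -9 + \left(26 + 81 a\right) = 17 + 81 a$)
$\frac{1}{-38504 + \frac{-9371 + 8265}{7280 + P{\left(-118,19 \right)}} 3} = \frac{1}{-38504 + \frac{-9371 + 8265}{7280 + \left(17 + 81 \cdot 19\right)} 3} = \frac{1}{-38504 + - \frac{1106}{7280 + \left(17 + 1539\right)} 3} = \frac{1}{-38504 + - \frac{1106}{7280 + 1556} \cdot 3} = \frac{1}{-38504 + - \frac{1106}{8836} \cdot 3} = \frac{1}{-38504 + \left(-1106\right) \frac{1}{8836} \cdot 3} = \frac{1}{-38504 - \frac{1659}{4418}} = \frac{1}{- \frac{170112331}{4418}} = - \frac{4418}{170112331}$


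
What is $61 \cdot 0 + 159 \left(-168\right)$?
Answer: $-26712$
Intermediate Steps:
$61 \cdot 0 + 159 \left(-168\right) = 0 - 26712 = -26712$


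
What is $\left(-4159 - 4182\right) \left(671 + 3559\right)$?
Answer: $-35282430$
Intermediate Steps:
$\left(-4159 - 4182\right) \left(671 + 3559\right) = \left(-8341\right) 4230 = -35282430$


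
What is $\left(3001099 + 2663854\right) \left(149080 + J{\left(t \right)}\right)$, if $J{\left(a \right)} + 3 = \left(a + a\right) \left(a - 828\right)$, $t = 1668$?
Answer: $16719072093101$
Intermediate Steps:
$J{\left(a \right)} = -3 + 2 a \left(-828 + a\right)$ ($J{\left(a \right)} = -3 + \left(a + a\right) \left(a - 828\right) = -3 + 2 a \left(-828 + a\right)$)
$\left(3001099 + 2663854\right) \left(149080 + J{\left(t \right)}\right) = \left(3001099 + 2663854\right) \left(149080 - \left(2762211 - 5564448\right)\right) = 5664953 \left(149080 - -2802237\right) = 5664953 \left(149080 + 2802237\right) = 5664953 \cdot 2951317 = 16719072093101$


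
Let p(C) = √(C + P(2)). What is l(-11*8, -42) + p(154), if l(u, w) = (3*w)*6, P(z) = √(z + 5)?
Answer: -756 + √(154 + √7) ≈ -743.48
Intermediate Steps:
P(z) = √(5 + z)
p(C) = √(C + √7) (p(C) = √(C + √(5 + 2)) = √(C + √7))
l(u, w) = 18*w
l(-11*8, -42) + p(154) = 18*(-42) + √(154 + √7) = -756 + √(154 + √7)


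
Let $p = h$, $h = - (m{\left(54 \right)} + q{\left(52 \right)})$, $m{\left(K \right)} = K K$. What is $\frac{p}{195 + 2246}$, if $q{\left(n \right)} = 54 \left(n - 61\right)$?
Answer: $- \frac{2430}{2441} \approx -0.99549$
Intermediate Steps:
$q{\left(n \right)} = -3294 + 54 n$ ($q{\left(n \right)} = 54 \left(-61 + n\right) = -3294 + 54 n$)
$m{\left(K \right)} = K^{2}$
$h = -2430$ ($h = - (54^{2} + \left(-3294 + 54 \cdot 52\right)) = - (2916 + \left(-3294 + 2808\right)) = - (2916 - 486) = \left(-1\right) 2430 = -2430$)
$p = -2430$
$\frac{p}{195 + 2246} = - \frac{2430}{195 + 2246} = - \frac{2430}{2441}$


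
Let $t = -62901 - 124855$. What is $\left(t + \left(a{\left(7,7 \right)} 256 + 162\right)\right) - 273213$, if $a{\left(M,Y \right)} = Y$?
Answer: $-459015$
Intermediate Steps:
$t = -187756$
$\left(t + \left(a{\left(7,7 \right)} 256 + 162\right)\right) - 273213 = \left(-187756 + \left(7 \cdot 256 + 162\right)\right) - 273213 = \left(-187756 + \left(1792 + 162\right)\right) - 273213 = \left(-187756 + 1954\right) - 273213 = -185802 - 273213 = -459015$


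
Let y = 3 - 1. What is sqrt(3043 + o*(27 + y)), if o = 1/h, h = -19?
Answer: 2*sqrt(274493)/19 ≈ 55.150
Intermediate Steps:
y = 2
o = -1/19 (o = 1/(-19) = -1/19 ≈ -0.052632)
sqrt(3043 + o*(27 + y)) = sqrt(3043 - (27 + 2)/19) = sqrt(3043 - 1/19*29) = sqrt(3043 - 29/19) = sqrt(57788/19) = 2*sqrt(274493)/19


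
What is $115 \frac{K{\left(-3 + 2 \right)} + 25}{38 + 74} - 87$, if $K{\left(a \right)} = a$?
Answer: $- \frac{873}{14} \approx -62.357$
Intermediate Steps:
$115 \frac{K{\left(-3 + 2 \right)} + 25}{38 + 74} - 87 = 115 \frac{\left(-3 + 2\right) + 25}{38 + 74} - 87 = 115 \frac{-1 + 25}{112} - 87 = 115 \cdot 24 \cdot \frac{1}{112} - 87 = 115 \cdot \frac{3}{14} - 87 = \frac{345}{14} - 87 = - \frac{873}{14}$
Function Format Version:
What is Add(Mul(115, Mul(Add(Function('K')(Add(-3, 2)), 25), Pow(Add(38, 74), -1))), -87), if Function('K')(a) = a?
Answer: Rational(-873, 14) ≈ -62.357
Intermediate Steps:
Add(Mul(115, Mul(Add(Function('K')(Add(-3, 2)), 25), Pow(Add(38, 74), -1))), -87) = Add(Mul(115, Mul(Add(Add(-3, 2), 25), Pow(Add(38, 74), -1))), -87) = Add(Mul(115, Mul(Add(-1, 25), Pow(112, -1))), -87) = Add(Mul(115, Mul(24, Rational(1, 112))), -87) = Add(Mul(115, Rational(3, 14)), -87) = Add(Rational(345, 14), -87) = Rational(-873, 14)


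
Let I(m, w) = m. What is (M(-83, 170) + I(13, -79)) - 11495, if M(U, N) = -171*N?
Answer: -40552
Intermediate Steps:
(M(-83, 170) + I(13, -79)) - 11495 = (-171*170 + 13) - 11495 = (-29070 + 13) - 11495 = -29057 - 11495 = -40552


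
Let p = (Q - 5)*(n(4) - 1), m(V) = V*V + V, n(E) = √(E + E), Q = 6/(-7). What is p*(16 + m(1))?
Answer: 738/7 - 1476*√2/7 ≈ -192.77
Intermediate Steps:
Q = -6/7 (Q = 6*(-⅐) = -6/7 ≈ -0.85714)
n(E) = √2*√E (n(E) = √(2*E) = √2*√E)
m(V) = V + V² (m(V) = V² + V = V + V²)
p = 41/7 - 82*√2/7 (p = (-6/7 - 5)*(√2*√4 - 1) = -41*(√2*2 - 1)/7 = -41*(2*√2 - 1)/7 = -41*(-1 + 2*√2)/7 = 41/7 - 82*√2/7 ≈ -10.709)
p*(16 + m(1)) = (41/7 - 82*√2/7)*(16 + 1*(1 + 1)) = (41/7 - 82*√2/7)*(16 + 1*2) = (41/7 - 82*√2/7)*(16 + 2) = (41/7 - 82*√2/7)*18 = 738/7 - 1476*√2/7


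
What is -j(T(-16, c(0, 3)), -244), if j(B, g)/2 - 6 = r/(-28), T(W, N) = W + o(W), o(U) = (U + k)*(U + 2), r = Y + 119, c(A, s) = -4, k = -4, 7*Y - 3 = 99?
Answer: -241/98 ≈ -2.4592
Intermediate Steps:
Y = 102/7 (Y = 3/7 + (⅐)*99 = 3/7 + 99/7 = 102/7 ≈ 14.571)
r = 935/7 (r = 102/7 + 119 = 935/7 ≈ 133.57)
o(U) = (-4 + U)*(2 + U) (o(U) = (U - 4)*(U + 2) = (-4 + U)*(2 + U))
T(W, N) = -8 + W² - W (T(W, N) = W + (-8 + W² - 2*W) = -8 + W² - W)
j(B, g) = 241/98 (j(B, g) = 12 + 2*((935/7)/(-28)) = 12 + 2*((935/7)*(-1/28)) = 12 + 2*(-935/196) = 12 - 935/98 = 241/98)
-j(T(-16, c(0, 3)), -244) = -1*241/98 = -241/98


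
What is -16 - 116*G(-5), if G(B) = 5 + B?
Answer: -16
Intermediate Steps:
-16 - 116*G(-5) = -16 - 116*(5 - 5) = -16 - 116*0 = -16 + 0 = -16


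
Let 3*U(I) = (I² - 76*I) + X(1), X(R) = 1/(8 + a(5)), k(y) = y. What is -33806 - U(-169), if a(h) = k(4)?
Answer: -1713877/36 ≈ -47608.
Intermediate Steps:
a(h) = 4
X(R) = 1/12 (X(R) = 1/(8 + 4) = 1/12)
U(I) = 1/36 - 76*I/3 + I²/3 (U(I) = ((I² - 76*I) + 1/12)/3 = (1/12 + I² - 76*I)/3 = 1/36 - 76*I/3 + I²/3)
-33806 - U(-169) = -33806 - (1/36 - 76/3*(-169) + (⅓)*(-169)²) = -33806 - (1/36 + 12844/3 + (⅓)*28561) = -33806 - (1/36 + 12844/3 + 28561/3) = -33806 - 1*496861/36 = -33806 - 496861/36 = -1713877/36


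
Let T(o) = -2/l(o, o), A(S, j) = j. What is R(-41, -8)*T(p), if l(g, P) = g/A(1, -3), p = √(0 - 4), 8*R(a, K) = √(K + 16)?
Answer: -3*I*√2/4 ≈ -1.0607*I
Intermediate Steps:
R(a, K) = √(16 + K)/8 (R(a, K) = √(K + 16)/8 = √(16 + K)/8)
p = 2*I (p = √(-4) = 2*I ≈ 2.0*I)
l(g, P) = -g/3 (l(g, P) = g/(-3) = g*(-⅓) = -g/3)
T(o) = 6/o (T(o) = -2*(-3/o) = -(-6)/o = 6/o)
R(-41, -8)*T(p) = (√(16 - 8)/8)*(6/((2*I))) = (√8/8)*(6*(-I/2)) = ((2*√2)/8)*(-3*I) = (√2/4)*(-3*I) = -3*I*√2/4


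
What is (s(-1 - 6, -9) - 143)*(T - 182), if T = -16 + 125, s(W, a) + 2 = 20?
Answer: 9125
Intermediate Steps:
s(W, a) = 18 (s(W, a) = -2 + 20 = 18)
T = 109
(s(-1 - 6, -9) - 143)*(T - 182) = (18 - 143)*(109 - 182) = -125*(-73) = 9125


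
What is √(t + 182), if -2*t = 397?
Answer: I*√66/2 ≈ 4.062*I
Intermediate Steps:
t = -397/2 (t = -½*397 = -397/2 ≈ -198.50)
√(t + 182) = √(-397/2 + 182) = √(-33/2) = I*√66/2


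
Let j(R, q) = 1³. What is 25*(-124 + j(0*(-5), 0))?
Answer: -3075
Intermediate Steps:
j(R, q) = 1
25*(-124 + j(0*(-5), 0)) = 25*(-124 + 1) = 25*(-123) = -3075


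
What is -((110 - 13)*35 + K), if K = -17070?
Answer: 13675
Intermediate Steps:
-((110 - 13)*35 + K) = -((110 - 13)*35 - 17070) = -(97*35 - 17070) = -(3395 - 17070) = -1*(-13675) = 13675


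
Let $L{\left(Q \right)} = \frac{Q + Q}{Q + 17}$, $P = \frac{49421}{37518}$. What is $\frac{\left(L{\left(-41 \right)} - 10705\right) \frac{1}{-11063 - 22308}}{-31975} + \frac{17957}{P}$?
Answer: $\frac{8626497118203064801}{632808856886700} \approx 13632.0$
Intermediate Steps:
$P = \frac{49421}{37518}$ ($P = 49421 \cdot \frac{1}{37518} = \frac{49421}{37518} \approx 1.3173$)
$L{\left(Q \right)} = \frac{2 Q}{17 + Q}$
$\frac{\left(L{\left(-41 \right)} - 10705\right) \frac{1}{-11063 - 22308}}{-31975} + \frac{17957}{P} = \frac{\left(2 \left(-41\right) \frac{1}{17 - 41} - 10705\right) \frac{1}{-11063 - 22308}}{-31975} + \frac{17957}{\frac{49421}{37518}} = \frac{2 \left(-41\right) \frac{1}{-24} - 10705}{-33371} \left(- \frac{1}{31975}\right) + 17957 \cdot \frac{37518}{49421} = \left(2 \left(-41\right) \left(- \frac{1}{24}\right) - 10705\right) \left(- \frac{1}{33371}\right) \left(- \frac{1}{31975}\right) + \frac{673710726}{49421} = \left(\frac{41}{12} - 10705\right) \left(- \frac{1}{33371}\right) \left(- \frac{1}{31975}\right) + \frac{673710726}{49421} = \left(- \frac{128419}{12}\right) \left(- \frac{1}{33371}\right) \left(- \frac{1}{31975}\right) + \frac{673710726}{49421} = \frac{128419}{400452} \left(- \frac{1}{31975}\right) + \frac{673710726}{49421} = - \frac{128419}{12804452700} + \frac{673710726}{49421} = \frac{8626497118203064801}{632808856886700}$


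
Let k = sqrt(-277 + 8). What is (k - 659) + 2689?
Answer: 2030 + I*sqrt(269) ≈ 2030.0 + 16.401*I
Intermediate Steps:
k = I*sqrt(269) (k = sqrt(-269) = I*sqrt(269) ≈ 16.401*I)
(k - 659) + 2689 = (I*sqrt(269) - 659) + 2689 = (-659 + I*sqrt(269)) + 2689 = 2030 + I*sqrt(269)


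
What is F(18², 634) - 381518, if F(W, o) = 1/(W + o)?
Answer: -365494243/958 ≈ -3.8152e+5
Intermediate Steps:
F(18², 634) - 381518 = 1/(18² + 634) - 381518 = 1/(324 + 634) - 381518 = 1/958 - 381518 = -365494243/958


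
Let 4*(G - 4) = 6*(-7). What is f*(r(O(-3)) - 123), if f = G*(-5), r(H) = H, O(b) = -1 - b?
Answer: -7865/2 ≈ -3932.5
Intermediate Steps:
G = -13/2 (G = 4 + (6*(-7))/4 = 4 + (1/4)*(-42) = 4 - 21/2 = -13/2 ≈ -6.5000)
f = 65/2 (f = -13/2*(-5) = 65/2 ≈ 32.500)
f*(r(O(-3)) - 123) = 65*((-1 - 1*(-3)) - 123)/2 = 65*((-1 + 3) - 123)/2 = 65*(2 - 123)/2 = (65/2)*(-121) = -7865/2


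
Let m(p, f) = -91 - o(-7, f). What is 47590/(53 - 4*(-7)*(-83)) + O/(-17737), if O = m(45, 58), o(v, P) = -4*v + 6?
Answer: -843819955/40280727 ≈ -20.948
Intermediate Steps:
o(v, P) = 6 - 4*v
m(p, f) = -125 (m(p, f) = -91 - (6 - 4*(-7)) = -91 - (6 + 28) = -91 - 1*34 = -91 - 34 = -125)
O = -125
47590/(53 - 4*(-7)*(-83)) + O/(-17737) = 47590/(53 - 4*(-7)*(-83)) - 125/(-17737) = 47590/(53 + 28*(-83)) - 125*(-1/17737) = 47590/(53 - 2324) + 125/17737 = 47590/(-2271) + 125/17737 = 47590*(-1/2271) + 125/17737 = -47590/2271 + 125/17737 = -843819955/40280727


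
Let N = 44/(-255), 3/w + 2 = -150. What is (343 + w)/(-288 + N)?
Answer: -13293915/11169568 ≈ -1.1902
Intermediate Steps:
w = -3/152 (w = 3/(-2 - 150) = 3/(-152) = 3*(-1/152) = -3/152 ≈ -0.019737)
N = -44/255 (N = 44*(-1/255) = -44/255 ≈ -0.17255)
(343 + w)/(-288 + N) = (343 - 3/152)/(-288 - 44/255) = 52133/(152*(-73484/255)) = (52133/152)*(-255/73484) = -13293915/11169568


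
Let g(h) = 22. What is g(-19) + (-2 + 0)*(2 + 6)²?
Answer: -106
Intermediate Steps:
g(-19) + (-2 + 0)*(2 + 6)² = 22 + (-2 + 0)*(2 + 6)² = 22 - 2*8² = 22 - 2*64 = 22 - 128 = -106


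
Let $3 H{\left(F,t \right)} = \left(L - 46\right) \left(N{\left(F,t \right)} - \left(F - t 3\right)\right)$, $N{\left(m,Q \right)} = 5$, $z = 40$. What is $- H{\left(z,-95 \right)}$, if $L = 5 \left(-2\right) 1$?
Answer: $- \frac{17920}{3} \approx -5973.3$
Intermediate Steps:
$L = -10$ ($L = \left(-10\right) 1 = -10$)
$H{\left(F,t \right)} = - \frac{280}{3} - 56 t + \frac{56 F}{3}$ ($H{\left(F,t \right)} = \frac{\left(-10 - 46\right) \left(5 - \left(F - t 3\right)\right)}{3} = \frac{\left(-56\right) \left(5 - \left(F - 3 t\right)\right)}{3} = \frac{\left(-56\right) \left(5 - F + 3 t\right)}{3} = \frac{-280 - 168 t + 56 F}{3} = - \frac{280}{3} - 56 t + \frac{56 F}{3}$)
$- H{\left(z,-95 \right)} = - (- \frac{280}{3} - -5320 + \frac{56}{3} \cdot 40) = - (- \frac{280}{3} + 5320 + \frac{2240}{3}) = \left(-1\right) \frac{17920}{3} = - \frac{17920}{3}$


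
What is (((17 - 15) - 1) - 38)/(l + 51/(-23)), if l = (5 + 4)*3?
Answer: -851/570 ≈ -1.4930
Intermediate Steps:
l = 27 (l = 9*3 = 27)
(((17 - 15) - 1) - 38)/(l + 51/(-23)) = (((17 - 15) - 1) - 38)/(27 + 51/(-23)) = ((2 - 1) - 38)/(27 + 51*(-1/23)) = (1 - 38)/(27 - 51/23) = -37/(570/23) = (23/570)*(-37) = -851/570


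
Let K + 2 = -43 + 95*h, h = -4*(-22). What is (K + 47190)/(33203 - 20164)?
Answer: 3265/767 ≈ 4.2568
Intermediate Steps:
h = 88
K = 8315 (K = -2 + (-43 + 95*88) = -2 + (-43 + 8360) = -2 + 8317 = 8315)
(K + 47190)/(33203 - 20164) = (8315 + 47190)/(33203 - 20164) = 55505/13039 = 55505*(1/13039) = 3265/767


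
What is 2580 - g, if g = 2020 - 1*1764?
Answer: 2324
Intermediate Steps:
g = 256 (g = 2020 - 1764 = 256)
2580 - g = 2580 - 1*256 = 2580 - 256 = 2324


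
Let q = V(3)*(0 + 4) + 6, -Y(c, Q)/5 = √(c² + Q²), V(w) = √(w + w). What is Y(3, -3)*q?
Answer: -120*√3 - 90*√2 ≈ -335.13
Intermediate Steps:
V(w) = √2*√w (V(w) = √(2*w) = √2*√w)
Y(c, Q) = -5*√(Q² + c²) (Y(c, Q) = -5*√(c² + Q²) = -5*√(Q² + c²))
q = 6 + 4*√6 (q = (√2*√3)*(0 + 4) + 6 = √6*4 + 6 = 4*√6 + 6 = 6 + 4*√6 ≈ 15.798)
Y(3, -3)*q = (-5*√((-3)² + 3²))*(6 + 4*√6) = (-5*√(9 + 9))*(6 + 4*√6) = (-15*√2)*(6 + 4*√6) = -15*√2*(6 + 4*√6)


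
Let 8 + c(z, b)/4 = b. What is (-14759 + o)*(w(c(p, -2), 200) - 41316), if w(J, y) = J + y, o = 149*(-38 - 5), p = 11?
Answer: 871107896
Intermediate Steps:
c(z, b) = -32 + 4*b
o = -6407 (o = 149*(-43) = -6407)
(-14759 + o)*(w(c(p, -2), 200) - 41316) = (-14759 - 6407)*(((-32 + 4*(-2)) + 200) - 41316) = -21166*(((-32 - 8) + 200) - 41316) = -21166*((-40 + 200) - 41316) = -21166*(160 - 41316) = -21166*(-41156) = 871107896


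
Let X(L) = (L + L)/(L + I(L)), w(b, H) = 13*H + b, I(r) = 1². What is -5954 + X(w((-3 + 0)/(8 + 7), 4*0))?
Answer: -11909/2 ≈ -5954.5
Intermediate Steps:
I(r) = 1
w(b, H) = b + 13*H
X(L) = 2*L/(1 + L) (X(L) = (L + L)/(L + 1) = (2*L)/(1 + L) = 2*L/(1 + L))
-5954 + X(w((-3 + 0)/(8 + 7), 4*0)) = -5954 + 2*((-3 + 0)/(8 + 7) + 13*(4*0))/(1 + ((-3 + 0)/(8 + 7) + 13*(4*0))) = -5954 + 2*(-3/15 + 13*0)/(1 + (-3/15 + 13*0)) = -5954 + 2*(-3*1/15 + 0)/(1 + (-3*1/15 + 0)) = -5954 + 2*(-⅕ + 0)/(1 + (-⅕ + 0)) = -5954 + 2*(-⅕)/(1 - ⅕) = -5954 + 2*(-⅕)/(⅘) = -5954 + 2*(-⅕)*(5/4) = -5954 - ½ = -11909/2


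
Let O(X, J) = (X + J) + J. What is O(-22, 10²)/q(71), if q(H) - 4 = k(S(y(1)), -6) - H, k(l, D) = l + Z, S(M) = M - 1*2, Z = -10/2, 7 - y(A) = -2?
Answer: -178/65 ≈ -2.7385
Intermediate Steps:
O(X, J) = X + 2*J (O(X, J) = (J + X) + J = X + 2*J)
y(A) = 9 (y(A) = 7 - 1*(-2) = 7 + 2 = 9)
Z = -5 (Z = -10*½ = -5)
S(M) = -2 + M (S(M) = M - 2 = -2 + M)
k(l, D) = -5 + l (k(l, D) = l - 5 = -5 + l)
q(H) = 6 - H (q(H) = 4 + ((-5 + (-2 + 9)) - H) = 4 + ((-5 + 7) - H) = 4 + (2 - H) = 6 - H)
O(-22, 10²)/q(71) = (-22 + 2*10²)/(6 - 1*71) = (-22 + 2*100)/(6 - 71) = (-22 + 200)/(-65) = 178*(-1/65) = -178/65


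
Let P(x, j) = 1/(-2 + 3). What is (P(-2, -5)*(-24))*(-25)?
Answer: 600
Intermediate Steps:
P(x, j) = 1 (P(x, j) = 1/1 = 1)
(P(-2, -5)*(-24))*(-25) = (1*(-24))*(-25) = -24*(-25) = 600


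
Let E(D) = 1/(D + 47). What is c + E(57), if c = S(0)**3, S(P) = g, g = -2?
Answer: -831/104 ≈ -7.9904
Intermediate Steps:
S(P) = -2
E(D) = 1/(47 + D)
c = -8 (c = (-2)**3 = -8)
c + E(57) = -8 + 1/(47 + 57) = -8 + 1/104 = -831/104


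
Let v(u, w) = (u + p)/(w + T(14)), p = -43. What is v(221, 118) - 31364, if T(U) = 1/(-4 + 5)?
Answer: -3732138/119 ≈ -31363.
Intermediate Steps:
T(U) = 1 (T(U) = 1/1 = 1)
v(u, w) = (-43 + u)/(1 + w) (v(u, w) = (u - 43)/(w + 1) = (-43 + u)/(1 + w))
v(221, 118) - 31364 = (-43 + 221)/(1 + 118) - 31364 = 178/119 - 31364 = -3732138/119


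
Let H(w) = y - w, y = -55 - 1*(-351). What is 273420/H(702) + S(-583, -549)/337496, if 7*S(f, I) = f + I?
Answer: -11534777747/17127922 ≈ -673.45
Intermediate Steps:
y = 296 (y = -55 + 351 = 296)
H(w) = 296 - w
S(f, I) = I/7 + f/7 (S(f, I) = (f + I)/7 = (I + f)/7 = I/7 + f/7)
273420/H(702) + S(-583, -549)/337496 = 273420/(296 - 1*702) + ((1/7)*(-549) + (1/7)*(-583))/337496 = 273420/(296 - 702) + (-549/7 - 583/7)*(1/337496) = 273420/(-406) - 1132/7*1/337496 = 273420*(-1/406) - 283/590618 = -19530/29 - 283/590618 = -11534777747/17127922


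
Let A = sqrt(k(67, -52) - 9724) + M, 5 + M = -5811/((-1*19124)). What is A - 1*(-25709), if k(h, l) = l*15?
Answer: 491569107/19124 + 2*I*sqrt(2626) ≈ 25704.0 + 102.49*I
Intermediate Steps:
k(h, l) = 15*l
M = -89809/19124 (M = -5 - 5811/((-1*19124)) = -5 - 5811/(-19124) = -5 - 5811*(-1/19124) = -5 + 5811/19124 = -89809/19124 ≈ -4.6961)
A = -89809/19124 + 2*I*sqrt(2626) (A = sqrt(15*(-52) - 9724) - 89809/19124 = sqrt(-780 - 9724) - 89809/19124 = sqrt(-10504) - 89809/19124 = 2*I*sqrt(2626) - 89809/19124 = -89809/19124 + 2*I*sqrt(2626) ≈ -4.6961 + 102.49*I)
A - 1*(-25709) = (-89809/19124 + 2*I*sqrt(2626)) - 1*(-25709) = (-89809/19124 + 2*I*sqrt(2626)) + 25709 = 491569107/19124 + 2*I*sqrt(2626)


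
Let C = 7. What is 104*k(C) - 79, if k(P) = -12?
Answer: -1327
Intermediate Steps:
104*k(C) - 79 = 104*(-12) - 79 = -1248 - 79 = -1327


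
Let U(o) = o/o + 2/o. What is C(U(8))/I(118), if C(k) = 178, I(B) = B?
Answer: 89/59 ≈ 1.5085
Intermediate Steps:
U(o) = 1 + 2/o
C(U(8))/I(118) = 178/118 = 178*(1/118) = 89/59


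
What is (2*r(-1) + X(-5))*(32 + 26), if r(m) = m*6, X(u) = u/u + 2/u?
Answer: -3306/5 ≈ -661.20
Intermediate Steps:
X(u) = 1 + 2/u
r(m) = 6*m
(2*r(-1) + X(-5))*(32 + 26) = (2*(6*(-1)) + (2 - 5)/(-5))*(32 + 26) = (2*(-6) - 1/5*(-3))*58 = (-12 + 3/5)*58 = -57/5*58 = -3306/5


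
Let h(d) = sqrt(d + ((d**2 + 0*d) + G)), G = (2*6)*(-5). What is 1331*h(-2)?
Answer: 1331*I*sqrt(58) ≈ 10137.0*I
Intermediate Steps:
G = -60 (G = 12*(-5) = -60)
h(d) = sqrt(-60 + d + d**2) (h(d) = sqrt(d + ((d**2 + 0*d) - 60)) = sqrt(d + ((d**2 + 0) - 60)) = sqrt(d + (d**2 - 60)) = sqrt(d + (-60 + d**2)) = sqrt(-60 + d + d**2))
1331*h(-2) = 1331*sqrt(-60 - 2 + (-2)**2) = 1331*sqrt(-60 - 2 + 4) = 1331*sqrt(-58) = 1331*(I*sqrt(58)) = 1331*I*sqrt(58)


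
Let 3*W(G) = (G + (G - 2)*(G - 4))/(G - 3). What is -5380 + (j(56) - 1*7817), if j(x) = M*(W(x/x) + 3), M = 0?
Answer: -13197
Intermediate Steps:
W(G) = (G + (-4 + G)*(-2 + G))/(3*(-3 + G)) (W(G) = ((G + (G - 2)*(G - 4))/(G - 3))/3 = ((G + (-2 + G)*(-4 + G))/(-3 + G))/3 = ((G + (-4 + G)*(-2 + G))/(-3 + G))/3 = (G + (-4 + G)*(-2 + G))/(3*(-3 + G)))
j(x) = 0 (j(x) = 0*((8 + (x/x)² - 5*x/x)/(3*(-3 + x/x)) + 3) = 0*((8 + 1² - 5*1)/(3*(-3 + 1)) + 3) = 0*((⅓)*(8 + 1 - 5)/(-2) + 3) = 0*((⅓)*(-½)*4 + 3) = 0*(-⅔ + 3) = 0*(7/3) = 0)
-5380 + (j(56) - 1*7817) = -5380 + (0 - 1*7817) = -5380 + (0 - 7817) = -5380 - 7817 = -13197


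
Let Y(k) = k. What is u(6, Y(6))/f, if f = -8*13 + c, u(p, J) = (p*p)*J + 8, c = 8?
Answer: -7/3 ≈ -2.3333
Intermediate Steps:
u(p, J) = 8 + J*p**2 (u(p, J) = p**2*J + 8 = J*p**2 + 8 = 8 + J*p**2)
f = -96 (f = -8*13 + 8 = -104 + 8 = -96)
u(6, Y(6))/f = (8 + 6*6**2)/(-96) = (8 + 6*36)*(-1/96) = (8 + 216)*(-1/96) = 224*(-1/96) = -7/3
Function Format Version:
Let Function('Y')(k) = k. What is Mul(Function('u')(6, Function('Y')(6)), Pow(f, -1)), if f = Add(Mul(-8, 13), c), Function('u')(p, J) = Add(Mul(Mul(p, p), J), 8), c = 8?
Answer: Rational(-7, 3) ≈ -2.3333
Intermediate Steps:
Function('u')(p, J) = Add(8, Mul(J, Pow(p, 2))) (Function('u')(p, J) = Add(Mul(Pow(p, 2), J), 8) = Add(Mul(J, Pow(p, 2)), 8) = Add(8, Mul(J, Pow(p, 2))))
f = -96 (f = Add(Mul(-8, 13), 8) = Add(-104, 8) = -96)
Mul(Function('u')(6, Function('Y')(6)), Pow(f, -1)) = Mul(Add(8, Mul(6, Pow(6, 2))), Pow(-96, -1)) = Mul(Add(8, Mul(6, 36)), Rational(-1, 96)) = Mul(Add(8, 216), Rational(-1, 96)) = Mul(224, Rational(-1, 96)) = Rational(-7, 3)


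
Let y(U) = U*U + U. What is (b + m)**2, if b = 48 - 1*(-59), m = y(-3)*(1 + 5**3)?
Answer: 744769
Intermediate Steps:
y(U) = U + U**2 (y(U) = U**2 + U = U + U**2)
m = 756 (m = (-3*(1 - 3))*(1 + 5**3) = (-3*(-2))*(1 + 125) = 6*126 = 756)
b = 107 (b = 48 + 59 = 107)
(b + m)**2 = (107 + 756)**2 = 863**2 = 744769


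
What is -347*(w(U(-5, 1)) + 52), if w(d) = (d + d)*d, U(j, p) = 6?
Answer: -43028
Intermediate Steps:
w(d) = 2*d**2 (w(d) = (2*d)*d = 2*d**2)
-347*(w(U(-5, 1)) + 52) = -347*(2*6**2 + 52) = -347*(2*36 + 52) = -347*(72 + 52) = -347*124 = -43028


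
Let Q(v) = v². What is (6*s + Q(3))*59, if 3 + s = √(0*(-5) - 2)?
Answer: -531 + 354*I*√2 ≈ -531.0 + 500.63*I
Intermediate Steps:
s = -3 + I*√2 (s = -3 + √(0*(-5) - 2) = -3 + √(0 - 2) = -3 + √(-2) = -3 + I*√2 ≈ -3.0 + 1.4142*I)
(6*s + Q(3))*59 = (6*(-3 + I*√2) + 3²)*59 = ((-18 + 6*I*√2) + 9)*59 = (-9 + 6*I*√2)*59 = -531 + 354*I*√2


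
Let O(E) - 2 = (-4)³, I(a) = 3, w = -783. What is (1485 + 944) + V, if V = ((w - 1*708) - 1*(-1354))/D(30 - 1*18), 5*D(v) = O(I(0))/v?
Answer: 79409/31 ≈ 2561.6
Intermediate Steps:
O(E) = -62 (O(E) = 2 + (-4)³ = 2 - 64 = -62)
D(v) = -62/(5*v) (D(v) = (-62/v)/5 = -62/(5*v))
V = 4110/31 (V = ((-783 - 1*708) - 1*(-1354))/((-62/(5*(30 - 1*18)))) = ((-783 - 708) + 1354)/((-62/(5*(30 - 18)))) = (-1491 + 1354)/((-62/5/12)) = -137/((-62/5*1/12)) = -137/(-31/30) = -137*(-30/31) = 4110/31 ≈ 132.58)
(1485 + 944) + V = (1485 + 944) + 4110/31 = 2429 + 4110/31 = 79409/31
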